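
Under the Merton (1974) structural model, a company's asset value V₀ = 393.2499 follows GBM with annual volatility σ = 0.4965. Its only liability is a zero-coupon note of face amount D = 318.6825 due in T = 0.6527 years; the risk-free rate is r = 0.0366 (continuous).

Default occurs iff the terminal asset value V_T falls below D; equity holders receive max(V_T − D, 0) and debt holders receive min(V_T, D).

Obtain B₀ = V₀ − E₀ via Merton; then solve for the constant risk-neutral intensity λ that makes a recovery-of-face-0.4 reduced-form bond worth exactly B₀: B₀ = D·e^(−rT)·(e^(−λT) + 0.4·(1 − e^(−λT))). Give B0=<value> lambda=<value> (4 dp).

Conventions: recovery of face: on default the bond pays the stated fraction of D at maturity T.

B0=287.1187 lambda=0.2112

With assets at 393.2499 and a single debt payment of 318.6825 at 0.6527 years:
d₁ = [ln(V₀/D) + (r + σ²/2)T] / (σ√T)
   = [ln(393.2499/318.6825) + (0.0366 + 0.5·0.4965²)·0.6527] / (0.4965·√0.6527)
   = [0.210250 + 0.104338] / 0.401122 = 0.784271
d₂ = d₁ − σ√T = 0.784271 − 0.401122 = 0.383149
N(d₁) = 0.783559,  N(d₂) = 0.649196,  e^(−rT) = 0.976394
E₀ = V₀·N(d₁) − D·e^(−rT)·N(d₂)
   = 393.2499·0.783559 − 318.6825·0.976394·0.649196 = 106.131155
B₀ = V₀ − E₀ = 393.2499 − 106.131155 = 287.118745
e^(−λT) = (B₀·e^(rT)/D − 0.4)/(1 − 0.4) = (287.1187·1.024176/318.6825 − 0.4)/0.6 = 0.87122873
λ = −ln(0.87122873)/0.6527 = 0.211201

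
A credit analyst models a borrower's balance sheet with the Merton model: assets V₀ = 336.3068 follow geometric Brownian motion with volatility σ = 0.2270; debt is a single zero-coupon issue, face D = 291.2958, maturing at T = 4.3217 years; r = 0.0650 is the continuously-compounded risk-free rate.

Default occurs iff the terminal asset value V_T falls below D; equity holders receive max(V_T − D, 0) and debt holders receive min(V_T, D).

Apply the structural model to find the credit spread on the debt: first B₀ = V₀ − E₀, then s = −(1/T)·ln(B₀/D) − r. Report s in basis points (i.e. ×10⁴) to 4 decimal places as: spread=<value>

spread=137.3696

With assets at 336.3068 and a single debt payment of 291.2958 at 4.3217 years:
d₁ = [ln(V₀/D) + (r + σ²/2)T] / (σ√T)
   = [ln(336.3068/291.2958) + (0.0650 + 0.5·0.2270²)·4.3217] / (0.2270·√4.3217)
   = [0.143685 + 0.392257] / 0.471903 = 1.135702
d₂ = d₁ − σ√T = 1.135702 − 0.471903 = 0.663798
N(d₁) = 0.871959,  N(d₂) = 0.746590,  e^(−rT) = 0.755096
E₀ = V₀·N(d₁) − D·e^(−rT)·N(d₂)
   = 336.3068·0.871959 − 291.2958·0.755096·0.746590 = 129.028627
B₀ = V₀ − E₀ = 336.3068 − 129.028627 = 207.278173
spread = −(1/T)·ln(B₀/D) − r = −(1/4.3217)·ln(207.278173/291.2958) − 0.0650 = 0.01373696
in basis points: 0.01373696 × 10⁴ = 137.3696 bp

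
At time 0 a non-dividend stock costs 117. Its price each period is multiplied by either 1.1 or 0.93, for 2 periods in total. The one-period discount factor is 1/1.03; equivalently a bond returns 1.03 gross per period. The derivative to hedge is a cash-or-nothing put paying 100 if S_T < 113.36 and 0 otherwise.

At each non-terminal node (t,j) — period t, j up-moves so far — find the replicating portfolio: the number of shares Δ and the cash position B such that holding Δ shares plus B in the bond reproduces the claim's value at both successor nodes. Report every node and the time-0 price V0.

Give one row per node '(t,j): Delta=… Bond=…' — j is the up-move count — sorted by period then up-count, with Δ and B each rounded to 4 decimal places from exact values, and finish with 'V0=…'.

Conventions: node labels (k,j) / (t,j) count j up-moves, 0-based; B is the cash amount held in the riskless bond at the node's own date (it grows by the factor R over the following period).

Under the risk-neutral measure, an up-move has probability p* = (R−d)/(u−d) = 0.5882 and values discount at R = 1.03.
Payoffs at expiry: V(2,0)=100.0000, V(2,1)=0.0000, V(2,2)=0.0000
  t=1,j=0: stock 108.8100 → up 119.6910 (V=0.0000), down 101.1933 (V=100.0000). Price 39.9772; hedge Δ=-5.4061, bond B=628.2125.
  t=1,j=1: stock 128.7000 → up 141.5700 (V=0.0000), down 119.6910 (V=0.0000). Price 0.0000; hedge Δ=0.0000, bond B=0.0000.
  t=0,j=0: stock 117.0000 → up 128.7000 (V=0.0000), down 108.8100 (V=39.9772). Price 15.9817; hedge Δ=-2.0099, bond B=251.1415.
Check: Δ(0,0)·S0 + B(0,0) = 15.9817 = V0.

(0,0): Delta=-2.0099 Bond=251.1415
(1,0): Delta=-5.4061 Bond=628.2125
(1,1): Delta=0.0000 Bond=0.0000
V0=15.9817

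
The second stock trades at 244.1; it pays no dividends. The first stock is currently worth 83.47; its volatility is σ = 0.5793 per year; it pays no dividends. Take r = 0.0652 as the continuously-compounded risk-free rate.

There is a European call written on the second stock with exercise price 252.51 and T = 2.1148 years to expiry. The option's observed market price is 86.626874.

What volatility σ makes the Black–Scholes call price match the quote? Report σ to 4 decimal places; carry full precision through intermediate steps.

sigma = 0.5653

At σ = 0.5653 the Black–Scholes value reproduces the quote:
σ√T = 0.5653·√2.1148 = 0.822079
d₁ = (ln(S/K) + (r+σ²/2)T) / (σ√T) = (ln(244.1/252.51) + (0.0652+0.5653²/2)·2.1148) / 0.822079 = (-0.033873 + 0.475792) / 0.822079 = 0.537563
d₂ = d₁ − σ√T = 0.537563 − 0.822079 = -0.284516
e^{−rT} = 0.871199
N(d₁) = 0.704561,  N(d₂) = 0.388007
V = S·N(d₁) − K·e^{−rT}·N(d₂) = 171.983226 − 85.356353 = 86.626874 (matching the quote); vega is positive throughout, so no other σ reproduces this price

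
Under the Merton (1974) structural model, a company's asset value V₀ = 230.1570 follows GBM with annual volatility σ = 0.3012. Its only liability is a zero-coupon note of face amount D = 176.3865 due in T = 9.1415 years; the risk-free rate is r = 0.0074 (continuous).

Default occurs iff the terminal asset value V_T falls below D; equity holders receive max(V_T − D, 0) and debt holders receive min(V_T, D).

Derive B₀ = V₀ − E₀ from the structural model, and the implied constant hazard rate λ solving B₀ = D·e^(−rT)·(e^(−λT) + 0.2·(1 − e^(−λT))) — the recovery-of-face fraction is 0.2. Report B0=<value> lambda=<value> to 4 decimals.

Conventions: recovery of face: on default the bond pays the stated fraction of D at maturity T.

With assets at 230.1570 and a single debt payment of 176.3865 at 9.1415 years:
d₁ = [ln(V₀/D) + (r + σ²/2)T] / (σ√T)
   = [ln(230.1570/176.3865) + (0.0074 + 0.5·0.3012²)·9.1415] / (0.3012·√9.1415)
   = [0.266084 + 0.482312] / 0.910676 = 0.821803
d₂ = d₁ − σ√T = 0.821803 − 0.910676 = -0.088872
N(d₁) = 0.794406,  N(d₂) = 0.464592,  e^(−rT) = 0.934590
E₀ = V₀·N(d₁) − D·e^(−rT)·N(d₂)
   = 230.1570·0.794406 − 176.3865·0.934590·0.464592 = 106.250480
B₀ = V₀ − E₀ = 230.1570 − 106.250480 = 123.906520
e^(−λT) = (B₀·e^(rT)/D − 0.2)/(1 − 0.2) = (123.9065·1.069988/176.3865 − 0.2)/0.8 = 0.68954486
λ = −ln(0.68954486)/9.1415 = 0.040663

B0=123.9065 lambda=0.0407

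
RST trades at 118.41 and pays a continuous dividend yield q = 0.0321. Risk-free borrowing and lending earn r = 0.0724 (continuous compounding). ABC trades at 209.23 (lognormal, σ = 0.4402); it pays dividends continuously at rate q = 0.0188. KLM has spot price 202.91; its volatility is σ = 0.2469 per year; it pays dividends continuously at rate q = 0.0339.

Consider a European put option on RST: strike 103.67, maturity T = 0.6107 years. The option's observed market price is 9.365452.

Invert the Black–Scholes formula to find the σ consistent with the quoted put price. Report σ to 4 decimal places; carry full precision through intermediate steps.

sigma = 0.4946

At σ = 0.4946 the Black–Scholes value reproduces the quote:
σ√T = 0.4946·√0.6107 = 0.386517
d₁ = (ln(S/K) + (r−q+σ²/2)T) / (σ√T) = (ln(118.41/103.67) + (0.0724−0.0321+0.4946²/2)·0.6107) / 0.386517 = (0.132940 + 0.099309) / 0.386517 = 0.600878
d₂ = d₁ − σ√T = 0.600878 − 0.386517 = 0.214361
e^{−rT} = 0.956749
e^{−qT} = 0.980587
N(−d₁) = 0.273961,  N(−d₂) = 0.415133
V = K·e^{−rT}·N(−d₂) − S·e^{−qT}·N(−d₁) = 41.175407 − 31.809955 = 9.365452 (the quoted price), and the Black–Scholes price is strictly increasing in σ, so σ is unique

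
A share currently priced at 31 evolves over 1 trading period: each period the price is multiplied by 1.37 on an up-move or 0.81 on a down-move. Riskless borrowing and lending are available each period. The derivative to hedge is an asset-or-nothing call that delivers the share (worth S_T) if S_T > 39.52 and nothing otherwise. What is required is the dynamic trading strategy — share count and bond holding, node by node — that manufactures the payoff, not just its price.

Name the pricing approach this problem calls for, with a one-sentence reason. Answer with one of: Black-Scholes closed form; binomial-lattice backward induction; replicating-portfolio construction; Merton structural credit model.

framework: replicating-portfolio construction

Key observation: the deliverable is the dynamic trading strategy on the 1-step tree (spot 31, moves 1.37 and 0.81), so the valuation must go through the node-by-node replicating-portfolio solve.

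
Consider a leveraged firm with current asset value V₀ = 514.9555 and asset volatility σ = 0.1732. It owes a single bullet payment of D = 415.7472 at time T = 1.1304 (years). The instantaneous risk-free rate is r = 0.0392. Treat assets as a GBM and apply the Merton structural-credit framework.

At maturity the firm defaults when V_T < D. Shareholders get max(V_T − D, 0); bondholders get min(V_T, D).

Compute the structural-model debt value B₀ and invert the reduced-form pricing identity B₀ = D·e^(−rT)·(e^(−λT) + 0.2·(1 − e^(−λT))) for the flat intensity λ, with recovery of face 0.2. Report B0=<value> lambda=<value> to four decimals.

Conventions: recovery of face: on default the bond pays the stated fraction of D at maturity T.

Equity is a call on the firm's assets struck at D = 415.7472:
d₁ = [ln(V₀/D) + (r + σ²/2)T] / (σ√T)
   = [ln(514.9555/415.7472) + (0.0392 + 0.5·0.1732²)·1.1304] / (0.1732·√1.1304)
   = [0.214003 + 0.061267] / 0.184147 = 1.494840
d₂ = d₁ − σ√T = 1.494840 − 0.184147 = 1.310693
N(d₁) = 0.932522,  N(d₂) = 0.905019,  e^(−rT) = 0.956656
E₀ = V₀·N(d₁) − D·e^(−rT)·N(d₂)
   = 514.9555·0.932522 − 415.7472·0.956656·0.905019 = 120.256720
B₀ = V₀ − E₀ = 514.9555 − 120.256720 = 394.698780
e^(−λT) = (B₀·e^(rT)/D − 0.2)/(1 − 0.2) = (394.6988·1.045308/415.7472 − 0.2)/0.8 = 0.99048296
λ = −ln(0.99048296)/1.1304 = 0.008459

B0=394.6988 lambda=0.0085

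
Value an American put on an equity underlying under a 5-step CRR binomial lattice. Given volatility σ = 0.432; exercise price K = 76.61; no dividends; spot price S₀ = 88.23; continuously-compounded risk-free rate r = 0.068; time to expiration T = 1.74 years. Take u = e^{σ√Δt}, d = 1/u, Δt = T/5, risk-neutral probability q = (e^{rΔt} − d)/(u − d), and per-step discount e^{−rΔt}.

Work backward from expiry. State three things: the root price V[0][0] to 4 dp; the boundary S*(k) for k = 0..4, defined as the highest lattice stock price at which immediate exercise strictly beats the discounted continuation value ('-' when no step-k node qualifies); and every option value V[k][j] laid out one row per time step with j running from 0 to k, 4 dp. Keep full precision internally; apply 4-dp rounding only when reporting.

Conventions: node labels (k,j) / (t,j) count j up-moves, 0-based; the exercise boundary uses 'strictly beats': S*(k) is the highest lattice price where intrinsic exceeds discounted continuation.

price = 10.2839
boundary = - - - 41.0757 52.9983
tree:
10.2839
16.1330 4.5355
24.4861 7.9955 1.0585
35.5343 13.8790 2.0968 0.0000
44.7748 23.6117 4.1537 0.0000 0.0000
51.9365 35.5343 8.2284 0.0000 0.0000 0.0000

Δt=0.34800, u=1.29026, d=0.77504, q=0.48311, disc=e^(-rΔt)=0.97661
k=5 terminal: V=max(K-S,0) → 51.9365 35.5343 8.2284 0.0000 0.0000 0.0000
k=4: j=0 S=31.8352 intr=44.7748 cont=42.9832 V=44.7748[EX]; j=1 S=52.9983 intr=23.6117 cont=21.8201 V=23.6117[EX]; j=2 S=88.2300 intr=0.0000 cont=4.1537 V=4.1537[hold]; j=3 S=146.8826 intr=0.0000 cont=0.0000 V=0.0000[hold]; j=4 S=244.5257 intr=0.0000 cont=0.0000 V=0.0000[hold]  S*(4)=52.9983
k=3: j=0 S=41.0757 intr=35.5343 cont=33.7427 V=35.5343[EX]; j=1 S=68.3816 intr=8.2284 cont=13.8790 V=13.8790[hold]; j=2 S=113.8396 intr=0.0000 cont=2.0968 V=2.0968[hold]; j=3 S=189.5167 intr=0.0000 cont=0.0000 V=0.0000[hold]  S*(3)=41.0757
k=2: j=0 S=52.9983 intr=23.6117 cont=24.4861 V=24.4861[hold]; j=1 S=88.2300 intr=0.0000 cont=7.9955 V=7.9955[hold]; j=2 S=146.8826 intr=0.0000 cont=1.0585 V=1.0585[hold]  S*(2)=-
k=1: j=0 S=68.3816 intr=8.2284 cont=16.1330 V=16.1330[hold]; j=1 S=113.8396 intr=0.0000 cont=4.5355 V=4.5355[hold]  S*(1)=-
k=0: j=0 S=88.2300 intr=0.0000 cont=10.2839 V=10.2839[hold]  S*(0)=-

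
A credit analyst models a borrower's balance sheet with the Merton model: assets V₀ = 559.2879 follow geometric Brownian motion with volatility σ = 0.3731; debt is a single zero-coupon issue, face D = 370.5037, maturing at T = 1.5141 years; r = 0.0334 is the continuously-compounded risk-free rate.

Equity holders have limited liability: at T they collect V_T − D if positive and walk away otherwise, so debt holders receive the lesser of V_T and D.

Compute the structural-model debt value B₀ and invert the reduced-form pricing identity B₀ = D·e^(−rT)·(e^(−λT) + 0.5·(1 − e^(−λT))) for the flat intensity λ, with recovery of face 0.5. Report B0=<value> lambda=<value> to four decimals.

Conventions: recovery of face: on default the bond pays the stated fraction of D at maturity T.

B0=335.7635 lambda=0.0648

With assets at 559.2879 and a single debt payment of 370.5037 at 1.5141 years:
d₁ = [ln(V₀/D) + (r + σ²/2)T] / (σ√T)
   = [ln(559.2879/370.5037) + (0.0334 + 0.5·0.3731²)·1.5141] / (0.3731·√1.5141)
   = [0.411801 + 0.155955] / 0.459095 = 1.236685
d₂ = d₁ − σ√T = 1.236685 − 0.459095 = 0.777590
N(d₁) = 0.891898,  N(d₂) = 0.781595,  e^(−rT) = 0.950686
E₀ = V₀·N(d₁) − D·e^(−rT)·N(d₂)
   = 559.2879·0.891898 − 370.5037·0.950686·0.781595 = 223.524433
B₀ = V₀ − E₀ = 559.2879 − 223.524433 = 335.763467
e^(−λT) = (B₀·e^(rT)/D − 0.5)/(1 − 0.5) = (335.7635·1.051871/370.5037 − 0.5)/0.5 = 0.90648595
λ = −ln(0.90648595)/1.5141 = 0.064844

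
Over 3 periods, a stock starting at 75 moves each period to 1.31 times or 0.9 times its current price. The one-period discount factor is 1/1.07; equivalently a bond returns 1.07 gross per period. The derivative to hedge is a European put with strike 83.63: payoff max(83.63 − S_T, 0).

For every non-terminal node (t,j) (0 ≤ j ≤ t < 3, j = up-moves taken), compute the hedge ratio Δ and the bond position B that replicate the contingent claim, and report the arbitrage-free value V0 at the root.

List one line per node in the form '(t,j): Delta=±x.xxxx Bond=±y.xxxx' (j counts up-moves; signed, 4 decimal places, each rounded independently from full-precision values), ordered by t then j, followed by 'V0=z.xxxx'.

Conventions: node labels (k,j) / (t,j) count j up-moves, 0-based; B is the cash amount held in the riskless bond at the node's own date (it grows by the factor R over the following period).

(0,0): Delta=-0.2982 Bond=28.5163
(1,0): Delta=-0.5490 Bond=47.4420
(1,1): Delta=-0.0550 Bond=6.6120
(2,0): Delta=-1.0000 Bond=78.1589
(2,1): Delta=-0.1116 Bond=12.0862
(2,2): Delta=0.0000 Bond=0.0000
V0=6.1491

Under the risk-neutral measure, an up-move has probability p* = (R−d)/(u−d) = 0.4146 and values discount at R = 1.07.
At maturity the claim pays: V(3,0)=28.9550, V(3,1)=4.0475, V(3,2)=0.0000, V(3,3)=0.0000
(2,0): S=60.7500. Δ = (V_up−V_dn)/(S_up−S_dn) = (4.0475−28.9550)/(79.5825−54.6750) = -1.0000. V = [p*·4.0475 + (1−p*)·28.9550]/1.07 = 17.4089. B = V − Δ·S = 78.1589.
(2,1): S=88.4250. Δ = (V_up−V_dn)/(S_up−S_dn) = (0.0000−4.0475)/(115.8367−79.5825) = -0.1116. V = [p*·0.0000 + (1−p*)·4.0475]/1.07 = 2.2143. B = V − Δ·S = 12.0862.
(2,2): S=128.7075. Δ = (V_up−V_dn)/(S_up−S_dn) = (0.0000−0.0000)/(168.6068−115.8368) = 0.0000. V = [p*·0.0000 + (1−p*)·0.0000]/1.07 = 0.0000. B = V − Δ·S = 0.0000.
(1,0): S=67.5000. Δ = (V_up−V_dn)/(S_up−S_dn) = (2.2143−17.4089)/(88.4250−60.7500) = -0.5490. V = [p*·2.2143 + (1−p*)·17.4089]/1.07 = 10.3819. B = V − Δ·S = 47.4420.
(1,1): S=98.2500. Δ = (V_up−V_dn)/(S_up−S_dn) = (0.0000−2.2143)/(128.7075−88.4250) = -0.0550. V = [p*·0.0000 + (1−p*)·2.2143]/1.07 = 1.2114. B = V − Δ·S = 6.6120.
(0,0): S=75.0000. Δ = (V_up−V_dn)/(S_up−S_dn) = (1.2114−10.3819)/(98.2500−67.5000) = -0.2982. V = [p*·1.2114 + (1−p*)·10.3819]/1.07 = 6.1491. B = V − Δ·S = 28.5163.
Sanity check at the root: Δ(0,0)·S0 + B(0,0) reproduces V0 = 6.1491.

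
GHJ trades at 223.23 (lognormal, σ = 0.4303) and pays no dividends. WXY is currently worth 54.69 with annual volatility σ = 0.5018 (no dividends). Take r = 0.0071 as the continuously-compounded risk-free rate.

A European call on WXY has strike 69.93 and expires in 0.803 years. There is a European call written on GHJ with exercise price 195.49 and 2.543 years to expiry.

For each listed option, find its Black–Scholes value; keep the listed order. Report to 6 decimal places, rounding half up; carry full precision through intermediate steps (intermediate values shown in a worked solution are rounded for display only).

price(WXY call K=69.93) = 5.131834
price(GHJ call K=195.49) = 72.641834

[WXY call K=69.93]
σ√T = 0.5018·√0.803 = 0.449664
d₁ = (ln(S/K) + (r+σ²/2)T) / (σ√T) = (ln(54.69/69.93) + (0.0071+0.5018²/2)·0.803) / 0.449664 = (-0.245814 + 0.106800) / 0.449664 = -0.309150
d₂ = d₁ − σ√T = -0.309150 − 0.449664 = -0.758814
e^{−rT} = 0.994315
N(d₁) = 0.378604,  N(d₂) = 0.223982
price = S·N(d₁) − K·e^{−rT}·N(d₂) = 20.705845 − 15.574010 = 5.131834
[GHJ call K=195.49]
σ√T = 0.4303·√2.543 = 0.686190
d₁ = (ln(S/K) + (r+σ²/2)T) / (σ√T) = (ln(223.23/195.49) + (0.0071+0.4303²/2)·2.543) / 0.686190 = (0.132693 + 0.253484) / 0.686190 = 0.562784
d₂ = d₁ − σ√T = 0.562784 − 0.686190 = -0.123406
e^{−rT} = 0.982107
N(d₁) = 0.713209,  N(d₂) = 0.450893
price = S·N(d₁) − K·e^{−rT}·N(d₂) = 159.209685 − 86.567850 = 72.641834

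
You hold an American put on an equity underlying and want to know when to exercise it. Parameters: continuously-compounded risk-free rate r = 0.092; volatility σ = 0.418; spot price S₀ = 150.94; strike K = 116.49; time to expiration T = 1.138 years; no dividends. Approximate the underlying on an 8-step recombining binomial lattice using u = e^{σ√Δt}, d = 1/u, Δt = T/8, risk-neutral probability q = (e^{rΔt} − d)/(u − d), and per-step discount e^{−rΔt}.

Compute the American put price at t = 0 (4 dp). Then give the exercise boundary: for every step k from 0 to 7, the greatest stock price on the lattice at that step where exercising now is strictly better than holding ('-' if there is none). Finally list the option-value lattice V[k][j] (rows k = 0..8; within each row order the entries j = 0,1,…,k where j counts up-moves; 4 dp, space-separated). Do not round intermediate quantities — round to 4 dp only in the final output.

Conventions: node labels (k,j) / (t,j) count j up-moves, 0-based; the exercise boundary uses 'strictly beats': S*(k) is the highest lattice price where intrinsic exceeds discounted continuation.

params: Δt=0.14225 u=1.17076 d=0.85415 q=0.50227 e^(-rΔt)=0.98700
t_8 payoffs: 73.7277 57.8766 36.1498 6.3694 0.0000 0.0000 0.0000 0.0000 0.0000
t_7: node(7,0) S=50.0644 payoff=66.4256 vs cont=64.9110 → 66.4256 [stop]  node(7,1) S=68.6223 payoff=47.8677 vs cont=46.3532 → 47.8677 [stop]  node(7,2) S=94.0591 payoff=22.4309 vs cont=20.9163 → 22.4309 [stop]  node(7,3) S=128.9248 payoff=0.0000 vs cont=3.1290 → 3.1290 [wait]  node(7,4) S=176.7145 payoff=0.0000 vs cont=0.0000 → 0.0000 [wait]  node(7,5) S=242.2188 payoff=0.0000 vs cont=0.0000 → 0.0000 [wait]  node(7,6) S=332.0042 payoff=0.0000 vs cont=0.0000 → 0.0000 [wait]  node(7,7) S=455.0712 payoff=0.0000 vs cont=0.0000 → 0.0000 [wait]  ⇒ S*(7)=94.0591
t_6: node(6,0) S=58.6134 payoff=57.8766 vs cont=56.3620 → 57.8766 [stop]  node(6,1) S=80.3402 payoff=36.1498 vs cont=34.6352 → 36.1498 [stop]  node(6,2) S=110.1206 payoff=6.3694 vs cont=12.5705 → 12.5705 [wait]  node(6,3) S=150.9400 payoff=0.0000 vs cont=1.5371 → 1.5371 [wait]  node(6,4) S=206.8903 payoff=0.0000 vs cont=0.0000 → 0.0000 [wait]  node(6,5) S=283.5801 payoff=0.0000 vs cont=0.0000 → 0.0000 [wait]  node(6,6) S=388.6973 payoff=0.0000 vs cont=0.0000 → 0.0000 [wait]  ⇒ S*(6)=80.3402
t_5: node(5,0) S=68.6223 payoff=47.8677 vs cont=46.3532 → 47.8677 [stop]  node(5,1) S=94.0591 payoff=22.4309 vs cont=23.9905 → 23.9905 [wait]  node(5,2) S=128.9248 payoff=0.0000 vs cont=6.9373 → 6.9373 [wait]  node(5,3) S=176.7145 payoff=0.0000 vs cont=0.7551 → 0.7551 [wait]  node(5,4) S=242.2188 payoff=0.0000 vs cont=0.0000 → 0.0000 [wait]  node(5,5) S=332.0042 payoff=0.0000 vs cont=0.0000 → 0.0000 [wait]  ⇒ S*(5)=68.6223
t_4: node(4,0) S=80.3402 payoff=36.1498 vs cont=35.4084 → 36.1498 [stop]  node(4,1) S=110.1206 payoff=6.3694 vs cont=15.2246 → 15.2246 [wait]  node(4,2) S=150.9400 payoff=0.0000 vs cont=3.7823 → 3.7823 [wait]  node(4,3) S=206.8903 payoff=0.0000 vs cont=0.3710 → 0.3710 [wait]  node(4,4) S=283.5801 payoff=0.0000 vs cont=0.0000 → 0.0000 [wait]  ⇒ S*(4)=80.3402
t_3: node(3,0) S=94.0591 payoff=22.4309 vs cont=25.3062 → 25.3062 [wait]  node(3,1) S=128.9248 payoff=0.0000 vs cont=9.3542 → 9.3542 [wait]  node(3,2) S=176.7145 payoff=0.0000 vs cont=2.0420 → 2.0420 [wait]  node(3,3) S=242.2188 payoff=0.0000 vs cont=0.1822 → 0.1822 [wait]  ⇒ S*(3)=-
t_2: node(2,0) S=110.1206 payoff=6.3694 vs cont=17.0691 → 17.0691 [wait]  node(2,1) S=150.9400 payoff=0.0000 vs cont=5.6076 → 5.6076 [wait]  node(2,2) S=206.8903 payoff=0.0000 vs cont=1.0935 → 1.0935 [wait]  ⇒ S*(2)=-
t_1: node(1,0) S=128.9248 payoff=0.0000 vs cont=11.1652 → 11.1652 [wait]  node(1,1) S=176.7145 payoff=0.0000 vs cont=3.2968 → 3.2968 [wait]  ⇒ S*(1)=-
t_0: node(0,0) S=150.9400 payoff=0.0000 vs cont=7.1193 → 7.1193 [wait]  ⇒ S*(0)=-

price = 7.1193
boundary = - - - - 80.3402 68.6223 80.3402 94.0591
tree:
7.1193
11.1652 3.2968
17.0691 5.6076 1.0935
25.3062 9.3542 2.0420 0.1822
36.1498 15.2246 3.7823 0.3710 0.0000
47.8677 23.9905 6.9373 0.7551 0.0000 0.0000
57.8766 36.1498 12.5705 1.5371 0.0000 0.0000 0.0000
66.4256 47.8677 22.4309 3.1290 0.0000 0.0000 0.0000 0.0000
73.7277 57.8766 36.1498 6.3694 0.0000 0.0000 0.0000 0.0000 0.0000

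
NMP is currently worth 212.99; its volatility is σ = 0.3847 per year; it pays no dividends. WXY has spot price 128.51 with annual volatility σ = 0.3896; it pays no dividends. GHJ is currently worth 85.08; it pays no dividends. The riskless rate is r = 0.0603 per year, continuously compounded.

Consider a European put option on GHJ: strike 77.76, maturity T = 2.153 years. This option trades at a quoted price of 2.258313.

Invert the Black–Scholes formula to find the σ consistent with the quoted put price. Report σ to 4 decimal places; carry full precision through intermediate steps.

At σ = 0.1795 the Black–Scholes value reproduces the quote:
σ√T = 0.1795·√2.153 = 0.263382
d₁ = (ln(S/K) + (r+σ²/2)T) / (σ√T) = (ln(85.08/77.76) + (0.0603+0.1795²/2)·2.153) / 0.263382 = (0.089965 + 0.164511) / 0.263382 = 0.966185
d₂ = d₁ − σ√T = 0.966185 − 0.263382 = 0.702802
e^{−rT} = 0.878248
N(−d₁) = 0.166976,  N(−d₂) = 0.241089
V = K·e^{−rT}·N(−d₂) − S·N(−d₁) = 16.464625 − 14.206312 = 2.258313 (equal to the quote); since ∂V/∂σ > 0 for all σ, the implied volatility is unique

sigma = 0.1795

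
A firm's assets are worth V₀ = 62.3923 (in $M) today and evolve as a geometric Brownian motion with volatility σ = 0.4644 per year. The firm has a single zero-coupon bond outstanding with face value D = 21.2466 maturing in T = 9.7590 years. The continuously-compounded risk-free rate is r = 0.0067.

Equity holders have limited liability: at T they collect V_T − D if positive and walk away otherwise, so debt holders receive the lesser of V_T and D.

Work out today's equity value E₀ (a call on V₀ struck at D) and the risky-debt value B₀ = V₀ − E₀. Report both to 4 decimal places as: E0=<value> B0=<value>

Work the structural quantities from V₀ = 62.3923 against face 21.2466:
d₁ = [ln(V₀/D) + (r + σ²/2)T] / (σ√T)
   = [ln(62.3923/21.2466) + (0.0067 + 0.5·0.4644²)·9.7590] / (0.4644·√9.7590)
   = [1.077245 + 1.117734] / 1.450758 = 1.512988
d₂ = d₁ − σ√T = 1.512988 − 1.450758 = 0.062231
N(d₁) = 0.934859,  N(d₂) = 0.524810,  e^(−rT) = 0.936706
E₀ = V₀·N(d₁) − D·e^(−rT)·N(d₂)
   = 62.3923·0.934859 − 21.2466·0.936706·0.524810 = 47.883297
B₀ = V₀ − E₀ = 62.3923 − 47.883297 = 14.509003

E0=47.8833 B0=14.5090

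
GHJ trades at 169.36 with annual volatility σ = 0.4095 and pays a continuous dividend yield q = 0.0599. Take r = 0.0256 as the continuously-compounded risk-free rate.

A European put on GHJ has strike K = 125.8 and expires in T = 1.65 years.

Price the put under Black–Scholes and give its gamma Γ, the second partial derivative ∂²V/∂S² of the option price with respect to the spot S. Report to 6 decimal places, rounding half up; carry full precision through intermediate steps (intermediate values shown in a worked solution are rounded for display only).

price = 14.852537
Γ = 0.003129

σ√T = 0.4095·√1.65 = 0.526012
d₁ = (ln(S/K) + (r−q+σ²/2)T) / (σ√T) = (ln(169.36/125.8) + (0.0256−0.0599+0.4095²/2)·1.65) / 0.526012 = (0.297333 + 0.081749) / 0.526012 = 0.720673
d₂ = d₁ − σ√T = 0.720673 − 0.526012 = 0.194661
e^{−rT} = 0.958640
e^{−qT} = 0.905892
N(−d₁) = 0.235555,  N(−d₂) = 0.422829
Put price V = K·e^{−rT}·N(−d₂) − S·e^{−qT}·N(−d₁) = 50.991898 − 36.139360 = 14.852537
φ(d₁) = (1/√(2π))·e^{−d₁²/2} = 0.307702
Γ = e^{−qT}·φ(d₁) / (S·σ·√T) = 0.003129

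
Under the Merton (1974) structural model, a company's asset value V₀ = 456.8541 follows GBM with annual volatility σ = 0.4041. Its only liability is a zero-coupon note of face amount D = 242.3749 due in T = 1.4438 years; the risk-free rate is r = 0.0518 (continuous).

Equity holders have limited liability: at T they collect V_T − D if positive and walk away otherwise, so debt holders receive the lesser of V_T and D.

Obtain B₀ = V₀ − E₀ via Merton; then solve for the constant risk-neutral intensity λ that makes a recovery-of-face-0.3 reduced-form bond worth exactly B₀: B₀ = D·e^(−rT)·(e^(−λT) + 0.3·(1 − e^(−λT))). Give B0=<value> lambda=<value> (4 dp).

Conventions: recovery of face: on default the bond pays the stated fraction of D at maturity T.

B0=220.0141 lambda=0.0219

Equity is a call on the firm's assets struck at D = 242.3749:
d₁ = [ln(V₀/D) + (r + σ²/2)T] / (σ√T)
   = [ln(456.8541/242.3749) + (0.0518 + 0.5·0.4041²)·1.4438] / (0.4041·√1.4438)
   = [0.633878 + 0.192673] / 0.485559 = 1.702266
d₂ = d₁ − σ√T = 1.702266 − 0.485559 = 1.216706
N(d₁) = 0.955647,  N(d₂) = 0.888142,  e^(−rT) = 0.927939
E₀ = V₀·N(d₁) − D·e^(−rT)·N(d₂)
   = 456.8541·0.955647 − 242.3749·0.927939·0.888142 = 236.840020
B₀ = V₀ − E₀ = 456.8541 − 236.840020 = 220.014080
e^(−λT) = (B₀·e^(rT)/D − 0.3)/(1 − 0.3) = (220.0141·1.077657/242.3749 − 0.3)/0.7 = 0.96890732
λ = −ln(0.96890732)/1.4438 = 0.021877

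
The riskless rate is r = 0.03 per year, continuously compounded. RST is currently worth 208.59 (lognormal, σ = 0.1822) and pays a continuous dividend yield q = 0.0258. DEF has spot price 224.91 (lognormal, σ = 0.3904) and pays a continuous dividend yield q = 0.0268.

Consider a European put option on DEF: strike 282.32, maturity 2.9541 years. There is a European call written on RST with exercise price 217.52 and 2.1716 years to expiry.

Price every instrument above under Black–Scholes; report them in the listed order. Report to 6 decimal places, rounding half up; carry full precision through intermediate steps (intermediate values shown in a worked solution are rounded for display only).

price(DEF put K=282.32) = 89.603528
price(RST call K=217.52) = 18.284024

[DEF put K=282.32]
σ√T = 0.3904·√2.9541 = 0.671000
d₁ = (ln(S/K) + (r−q+σ²/2)T) / (σ√T) = (ln(224.91/282.32) + (0.03−0.0268+0.3904²/2)·2.9541) / 0.671000 = (-0.227341 + 0.234574) / 0.671000 = 0.010779
d₂ = d₁ − σ√T = 0.010779 − 0.671000 = -0.660221
e^{−rT} = 0.915191
e^{−qT} = 0.923883
N(−d₁) = 0.495700,  N(−d₂) = 0.745444
price = K·e^{−rT}·N(−d₂) − S·e^{−qT}·N(−d₁) = 192.605271 − 103.001743 = 89.603528
[RST call K=217.52]
σ√T = 0.1822·√2.1716 = 0.268496
d₁ = (ln(S/K) + (r−q+σ²/2)T) / (σ√T) = (ln(208.59/217.52) + (0.03−0.0258+0.1822²/2)·2.1716) / 0.268496 = (-0.041920 + 0.045166) / 0.268496 = 0.012088
d₂ = d₁ − σ√T = 0.012088 − 0.268496 = -0.256408
e^{−rT} = 0.936929
e^{−qT} = 0.945513
N(d₁) = 0.504822,  N(d₂) = 0.398818
price = S·e^{−qT}·N(d₁) − K·e^{−rT}·N(d₂) = 99.563410 − 81.279385 = 18.284024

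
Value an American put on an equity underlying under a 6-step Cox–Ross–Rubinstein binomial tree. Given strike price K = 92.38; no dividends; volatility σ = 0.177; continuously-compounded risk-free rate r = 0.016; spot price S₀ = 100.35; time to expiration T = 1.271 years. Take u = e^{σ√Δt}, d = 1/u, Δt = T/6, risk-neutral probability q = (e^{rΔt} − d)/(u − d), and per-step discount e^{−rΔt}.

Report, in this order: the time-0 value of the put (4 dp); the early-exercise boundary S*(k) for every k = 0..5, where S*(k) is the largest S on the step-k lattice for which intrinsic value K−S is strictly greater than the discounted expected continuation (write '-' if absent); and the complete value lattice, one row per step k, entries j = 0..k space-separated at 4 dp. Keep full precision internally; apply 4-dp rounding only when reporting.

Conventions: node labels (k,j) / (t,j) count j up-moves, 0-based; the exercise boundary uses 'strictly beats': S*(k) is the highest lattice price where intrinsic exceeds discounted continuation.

price = 4.0023
boundary = - - - - 72.4433 78.5920
tree:
4.0023
6.3167 1.7194
9.6670 3.0155 0.4372
14.2307 5.1772 0.8783 0.0000
19.9367 8.6317 1.7641 0.0000 0.0000
25.6043 13.7880 3.5435 0.0000 0.0000 0.0000
30.8285 19.9367 7.1175 0.0000 0.0000 0.0000 0.0000

Δt=0.21183, u=1.08488, d=0.92177, q=0.50046, disc=e^(-rΔt)=0.99662
k=6 terminal: V=max(K-S,0) → 30.8285 19.9367 7.1175 0.0000 0.0000 0.0000 0.0000
k=5: j=0 S=66.7757 intr=25.6043 cont=25.2917 V=25.6043[EX]; j=1 S=78.5920 intr=13.7880 cont=13.4755 V=13.7880[EX]; j=2 S=92.4991 intr=0.0000 cont=3.5435 V=3.5435[hold]; j=3 S=108.8672 intr=0.0000 cont=0.0000 V=0.0000[hold]; j=4 S=128.1317 intr=0.0000 cont=0.0000 V=0.0000[hold]; j=5 S=150.8051 intr=0.0000 cont=0.0000 V=0.0000[hold]  S*(5)=78.5920
k=4: j=0 S=72.4433 intr=19.9367 cont=19.6241 V=19.9367[EX]; j=1 S=85.2625 intr=7.1175 cont=8.6317 V=8.6317[hold]; j=2 S=100.3500 intr=0.0000 cont=1.7641 V=1.7641[hold]; j=3 S=118.1073 intr=0.0000 cont=0.0000 V=0.0000[hold]; j=4 S=139.0069 intr=0.0000 cont=0.0000 V=0.0000[hold]  S*(4)=72.4433
k=3: j=0 S=78.5920 intr=13.7880 cont=14.2307 V=14.2307[hold]; j=1 S=92.4991 intr=0.0000 cont=5.1772 V=5.1772[hold]; j=2 S=108.8672 intr=0.0000 cont=0.8783 V=0.8783[hold]; j=3 S=128.1317 intr=0.0000 cont=0.0000 V=0.0000[hold]  S*(3)=-
k=2: j=0 S=85.2625 intr=7.1175 cont=9.6670 V=9.6670[hold]; j=1 S=100.3500 intr=0.0000 cont=3.0155 V=3.0155[hold]; j=2 S=118.1073 intr=0.0000 cont=0.4372 V=0.4372[hold]  S*(2)=-
k=1: j=0 S=92.4991 intr=0.0000 cont=6.3167 V=6.3167[hold]; j=1 S=108.8672 intr=0.0000 cont=1.7194 V=1.7194[hold]  S*(1)=-
k=0: j=0 S=100.3500 intr=0.0000 cont=4.0023 V=4.0023[hold]  S*(0)=-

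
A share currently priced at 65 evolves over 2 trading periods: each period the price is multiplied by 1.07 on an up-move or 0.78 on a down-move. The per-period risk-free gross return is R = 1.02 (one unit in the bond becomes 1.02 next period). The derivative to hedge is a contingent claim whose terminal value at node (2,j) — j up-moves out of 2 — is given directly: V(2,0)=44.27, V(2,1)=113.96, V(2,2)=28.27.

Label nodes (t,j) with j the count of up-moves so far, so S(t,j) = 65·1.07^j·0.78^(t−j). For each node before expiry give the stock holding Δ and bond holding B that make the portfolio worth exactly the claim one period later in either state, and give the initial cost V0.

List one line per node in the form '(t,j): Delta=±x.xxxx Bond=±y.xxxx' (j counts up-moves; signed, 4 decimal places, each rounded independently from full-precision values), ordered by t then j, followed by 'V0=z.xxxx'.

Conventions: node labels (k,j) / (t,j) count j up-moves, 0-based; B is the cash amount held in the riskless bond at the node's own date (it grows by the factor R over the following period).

Risk-neutral probability p* = (R−d)/(u−d) = (1.02−0.78)/(1.07−0.78) = 0.8276.
At maturity the claim pays: V(2,0)=44.2700, V(2,1)=113.9600, V(2,2)=28.2700
(1,0): S=50.7000. Δ = (V_up−V_dn)/(S_up−S_dn) = (113.9600−44.2700)/(54.2490−39.5460) = 4.7398. V = [p*·113.9600 + (1−p*)·44.2700]/1.02 = 99.9456. B = V − Δ·S = -140.3648.
(1,1): S=69.5500. Δ = (V_up−V_dn)/(S_up−S_dn) = (28.2700−113.9600)/(74.4185−54.2490) = -4.2485. V = [p*·28.2700 + (1−p*)·113.9600]/1.02 = 42.2001. B = V − Δ·S = 337.6829.
(0,0): S=65.0000. Δ = (V_up−V_dn)/(S_up−S_dn) = (42.2001−99.9456)/(69.5500−50.7000) = -3.0634. V = [p*·42.2001 + (1−p*)·99.9456]/1.02 = 51.1336. B = V − Δ·S = 250.2558.
Check: Δ(0,0)·S0 + B(0,0) = 51.1336 = V0.

(0,0): Delta=-3.0634 Bond=250.2558
(1,0): Delta=4.7398 Bond=-140.3648
(1,1): Delta=-4.2485 Bond=337.6829
V0=51.1336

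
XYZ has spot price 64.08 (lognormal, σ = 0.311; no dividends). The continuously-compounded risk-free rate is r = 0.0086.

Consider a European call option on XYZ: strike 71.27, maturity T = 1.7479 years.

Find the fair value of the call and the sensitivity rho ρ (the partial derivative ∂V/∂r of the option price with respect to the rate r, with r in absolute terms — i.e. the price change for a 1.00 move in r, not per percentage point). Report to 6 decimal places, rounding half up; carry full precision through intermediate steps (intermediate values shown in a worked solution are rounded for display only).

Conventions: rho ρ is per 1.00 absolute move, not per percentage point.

σ√T = 0.311·√1.7479 = 0.411167
d₁ = (ln(S/K) + (r+σ²/2)T) / (σ√T) = (ln(64.08/71.27) + (0.0086+0.311²/2)·1.7479) / 0.411167 = (-0.106343 + 0.099561) / 0.411167 = -0.016494
d₂ = d₁ − σ√T = -0.016494 − 0.411167 = -0.427662
e^{−rT} = 0.985080
N(d₁) = 0.493420,  N(d₂) = 0.334449
Call price V = S·N(d₁) − K·e^{−rT}·N(d₂) = 31.618355 − 23.480536 = 8.137819
ρ = K·T·e^{−rT}·N(d₂) = 41.041628

price = 8.137819
ρ = 41.041628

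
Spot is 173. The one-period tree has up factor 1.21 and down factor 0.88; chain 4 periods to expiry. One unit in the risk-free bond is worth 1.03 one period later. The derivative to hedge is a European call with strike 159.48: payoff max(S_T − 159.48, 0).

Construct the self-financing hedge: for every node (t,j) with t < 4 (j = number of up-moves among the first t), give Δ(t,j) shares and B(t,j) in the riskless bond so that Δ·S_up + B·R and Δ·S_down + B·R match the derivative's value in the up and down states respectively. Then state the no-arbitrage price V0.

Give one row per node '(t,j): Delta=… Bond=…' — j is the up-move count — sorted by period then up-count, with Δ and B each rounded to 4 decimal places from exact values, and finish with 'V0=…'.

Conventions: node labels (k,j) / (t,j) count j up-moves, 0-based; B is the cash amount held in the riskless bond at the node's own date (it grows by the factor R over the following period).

(0,0): Delta=0.7894 Bond=-96.4598
(1,0): Delta=0.6263 Bond=-74.5255
(1,1): Delta=0.9317 Bond=-129.1473
(2,0): Delta=0.3660 Bond=-41.8938
(2,1): Delta=0.8534 Bond=-118.6022
(2,2): Delta=1.0000 Bond=-150.3252
(3,0): Delta=0.0000 Bond=0.0000
(3,1): Delta=0.6854 Bond=-94.9313
(3,2): Delta=1.0000 Bond=-154.8350
(3,3): Delta=1.0000 Bond=-154.8350
V0=40.0988

Under the risk-neutral measure, an up-move has probability p* = (R−d)/(u−d) = 0.4545 and values discount at R = 1.03.
At maturity the claim pays: V(4,0)=0.0000, V(4,1)=0.0000, V(4,2)=36.6672, V(4,3)=110.2224, V(4,4)=211.3609
  t=3,j=0: stock 117.8947 → up 142.6525 (V=0.0000), down 103.7473 (V=0.0000). Price 0.0000; hedge Δ=0.0000, bond B=0.0000.
  t=3,j=1: stock 162.1052 → up 196.1472 (V=36.6672), down 142.6525 (V=0.0000). Price 16.1815; hedge Δ=0.6854, bond B=-94.9313.
  t=3,j=2: stock 222.8946 → up 269.7024 (V=110.2224), down 196.1472 (V=36.6672). Price 68.0596; hedge Δ=1.0000, bond B=-154.8350.
  t=3,j=3: stock 306.4801 → up 370.8409 (V=211.3609), down 269.7024 (V=110.2224). Price 151.6451; hedge Δ=1.0000, bond B=-154.8350.
  t=2,j=0: stock 133.9712 → up 162.1052 (V=16.1815), down 117.8947 (V=0.0000). Price 7.1410; hedge Δ=0.3660, bond B=-41.8938.
  t=2,j=1: stock 184.2104 → up 222.8946 (V=68.0596), down 162.1052 (V=16.1815). Price 38.6043; hedge Δ=0.8534, bond B=-118.6022.
  t=2,j=2: stock 253.2893 → up 306.4801 (V=151.6451), down 222.8946 (V=68.0596). Price 102.9641; hedge Δ=1.0000, bond B=-150.3252.
  t=1,j=0: stock 152.2400 → up 184.2104 (V=38.6043), down 133.9712 (V=7.1410). Price 20.8180; hedge Δ=0.6263, bond B=-74.5255.
  t=1,j=1: stock 209.3300 → up 253.2893 (V=102.9641), down 184.2104 (V=38.6043). Price 65.8823; hedge Δ=0.9317, bond B=-129.1473.
  t=0,j=0: stock 173.0000 → up 209.3300 (V=65.8823), down 152.2400 (V=20.8180). Price 40.0988; hedge Δ=0.7894, bond B=-96.4598.
Sanity check at the root: Δ(0,0)·S0 + B(0,0) reproduces V0 = 40.0988.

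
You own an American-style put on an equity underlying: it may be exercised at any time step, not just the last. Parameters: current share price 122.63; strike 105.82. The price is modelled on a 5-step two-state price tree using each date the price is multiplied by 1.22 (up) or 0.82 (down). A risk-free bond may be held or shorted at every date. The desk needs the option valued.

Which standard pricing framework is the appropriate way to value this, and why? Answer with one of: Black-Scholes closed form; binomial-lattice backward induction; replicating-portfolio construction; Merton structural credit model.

framework: binomial-lattice backward induction

Key observation: the defining feature is the embedded early-exercise option across 5 discrete dates on the spot-122.63 tree; pricing the strike-105.82 put means working backward with an exercise test at every node.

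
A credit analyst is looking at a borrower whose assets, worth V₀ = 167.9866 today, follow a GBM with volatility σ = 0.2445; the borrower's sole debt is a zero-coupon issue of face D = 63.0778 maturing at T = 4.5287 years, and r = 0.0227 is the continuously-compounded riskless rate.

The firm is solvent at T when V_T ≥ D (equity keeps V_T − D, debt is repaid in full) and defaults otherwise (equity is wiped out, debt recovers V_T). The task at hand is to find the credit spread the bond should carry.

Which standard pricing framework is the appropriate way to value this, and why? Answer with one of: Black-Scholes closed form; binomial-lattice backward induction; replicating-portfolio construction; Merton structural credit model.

framework: Merton structural credit model

Key observation: the question is about default risk generated by asset-value dynamics against a debt face of 63.0778 — the structural framework prices exactly that.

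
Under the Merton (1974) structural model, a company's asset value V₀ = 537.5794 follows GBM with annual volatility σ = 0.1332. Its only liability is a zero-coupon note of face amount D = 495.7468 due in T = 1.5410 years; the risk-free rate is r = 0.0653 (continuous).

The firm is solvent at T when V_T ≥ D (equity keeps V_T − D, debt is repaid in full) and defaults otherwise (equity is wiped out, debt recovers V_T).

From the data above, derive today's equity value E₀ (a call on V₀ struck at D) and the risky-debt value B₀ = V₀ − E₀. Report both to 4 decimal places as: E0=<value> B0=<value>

E0=94.8644 B0=442.7150

Apply the equity-as-call identities (strike 495.7468, horizon 1.5410 years):
d₁ = [ln(V₀/D) + (r + σ²/2)T] / (σ√T)
   = [ln(537.5794/495.7468) + (0.0653 + 0.5·0.1332²)·1.5410] / (0.1332·√1.5410)
   = [0.081011 + 0.114298] / 0.165351 = 1.181181
d₂ = d₁ − σ√T = 1.181181 − 0.165351 = 1.015830
N(d₁) = 0.881235,  N(d₂) = 0.845145,  e^(−rT) = 0.904270
E₀ = V₀·N(d₁) − D·e^(−rT)·N(d₂)
   = 537.5794·0.881235 − 495.7468·0.904270·0.845145 = 94.864417
B₀ = V₀ − E₀ = 537.5794 − 94.864417 = 442.714983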